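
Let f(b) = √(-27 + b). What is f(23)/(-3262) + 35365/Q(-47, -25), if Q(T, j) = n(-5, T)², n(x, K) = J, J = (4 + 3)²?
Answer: 35365/2401 - I/1631 ≈ 14.729 - 0.00061312*I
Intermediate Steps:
J = 49 (J = 7² = 49)
n(x, K) = 49
Q(T, j) = 2401 (Q(T, j) = 49² = 2401)
f(23)/(-3262) + 35365/Q(-47, -25) = √(-27 + 23)/(-3262) + 35365/2401 = √(-4)*(-1/3262) + 35365*(1/2401) = (2*I)*(-1/3262) + 35365/2401 = -I/1631 + 35365/2401 = 35365/2401 - I/1631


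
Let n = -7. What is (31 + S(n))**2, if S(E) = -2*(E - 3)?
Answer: 2601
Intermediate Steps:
S(E) = 6 - 2*E (S(E) = -2*(-3 + E) = 6 - 2*E)
(31 + S(n))**2 = (31 + (6 - 2*(-7)))**2 = (31 + (6 + 14))**2 = (31 + 20)**2 = 51**2 = 2601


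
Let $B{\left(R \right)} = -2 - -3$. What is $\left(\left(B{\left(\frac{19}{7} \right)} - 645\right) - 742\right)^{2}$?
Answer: $1920996$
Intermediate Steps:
$B{\left(R \right)} = 1$ ($B{\left(R \right)} = -2 + 3 = 1$)
$\left(\left(B{\left(\frac{19}{7} \right)} - 645\right) - 742\right)^{2} = \left(\left(1 - 645\right) - 742\right)^{2} = \left(-644 - 742\right)^{2} = \left(-1386\right)^{2} = 1920996$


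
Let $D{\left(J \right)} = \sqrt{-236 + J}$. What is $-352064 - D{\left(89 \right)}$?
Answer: $-352064 - 7 i \sqrt{3} \approx -3.5206 \cdot 10^{5} - 12.124 i$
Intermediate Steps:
$-352064 - D{\left(89 \right)} = -352064 - \sqrt{-236 + 89} = -352064 - \sqrt{-147} = -352064 - 7 i \sqrt{3}$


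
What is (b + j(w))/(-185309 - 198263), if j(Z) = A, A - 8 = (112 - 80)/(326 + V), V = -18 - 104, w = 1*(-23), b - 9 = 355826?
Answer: -18148001/19562172 ≈ -0.92771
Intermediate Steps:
b = 355835 (b = 9 + 355826 = 355835)
w = -23
V = -122
A = 416/51 (A = 8 + (112 - 80)/(326 - 122) = 8 + 32/204 = 8 + 32*(1/204) = 8 + 8/51 = 416/51 ≈ 8.1569)
j(Z) = 416/51
(b + j(w))/(-185309 - 198263) = (355835 + 416/51)/(-185309 - 198263) = (18148001/51)/(-383572) = (18148001/51)*(-1/383572) = -18148001/19562172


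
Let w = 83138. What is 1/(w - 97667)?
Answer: -1/14529 ≈ -6.8828e-5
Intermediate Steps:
1/(w - 97667) = 1/(83138 - 97667) = 1/(-14529) = -1/14529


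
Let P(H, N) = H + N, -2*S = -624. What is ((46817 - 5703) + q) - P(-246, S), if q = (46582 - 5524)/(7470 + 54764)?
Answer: 1277311145/31117 ≈ 41049.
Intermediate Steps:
q = 20529/31117 (q = 41058/62234 = 41058*(1/62234) = 20529/31117 ≈ 0.65974)
S = 312 (S = -½*(-624) = 312)
((46817 - 5703) + q) - P(-246, S) = ((46817 - 5703) + 20529/31117) - (-246 + 312) = (41114 + 20529/31117) - 1*66 = 1279364867/31117 - 66 = 1277311145/31117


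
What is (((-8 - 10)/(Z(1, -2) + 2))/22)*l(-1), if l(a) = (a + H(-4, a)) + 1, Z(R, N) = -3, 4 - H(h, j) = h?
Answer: 72/11 ≈ 6.5455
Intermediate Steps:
H(h, j) = 4 - h
l(a) = 9 + a (l(a) = (a + (4 - 1*(-4))) + 1 = (a + (4 + 4)) + 1 = (a + 8) + 1 = (8 + a) + 1 = 9 + a)
(((-8 - 10)/(Z(1, -2) + 2))/22)*l(-1) = (((-8 - 10)/(-3 + 2))/22)*(9 - 1) = (-18/(-1)*(1/22))*8 = (-18*(-1)*(1/22))*8 = (18*(1/22))*8 = (9/11)*8 = 72/11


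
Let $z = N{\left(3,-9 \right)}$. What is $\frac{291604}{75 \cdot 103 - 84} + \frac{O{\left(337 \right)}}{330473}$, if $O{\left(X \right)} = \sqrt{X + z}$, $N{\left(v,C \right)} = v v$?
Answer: $\frac{291604}{7641} + \frac{\sqrt{346}}{330473} \approx 38.163$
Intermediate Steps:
$N{\left(v,C \right)} = v^{2}$
$z = 9$ ($z = 3^{2} = 9$)
$O{\left(X \right)} = \sqrt{9 + X}$ ($O{\left(X \right)} = \sqrt{X + 9} = \sqrt{9 + X}$)
$\frac{291604}{75 \cdot 103 - 84} + \frac{O{\left(337 \right)}}{330473} = \frac{291604}{75 \cdot 103 - 84} + \frac{\sqrt{9 + 337}}{330473} = \frac{291604}{7725 - 84} + \sqrt{346} \cdot \frac{1}{330473} = \frac{291604}{7641} + \frac{\sqrt{346}}{330473}$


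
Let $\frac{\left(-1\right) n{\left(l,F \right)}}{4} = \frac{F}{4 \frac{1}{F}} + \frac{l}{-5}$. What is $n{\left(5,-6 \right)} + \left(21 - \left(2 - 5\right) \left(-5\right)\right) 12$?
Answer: $40$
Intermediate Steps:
$n{\left(l,F \right)} = - F^{2} + \frac{4 l}{5}$ ($n{\left(l,F \right)} = - 4 \left(\frac{F}{4 \frac{1}{F}} + \frac{l}{-5}\right) = - 4 \left(F \frac{F}{4} + l \left(- \frac{1}{5}\right)\right) = - 4 \left(\frac{F^{2}}{4} - \frac{l}{5}\right) = - 4 \left(- \frac{l}{5} + \frac{F^{2}}{4}\right) = - F^{2} + \frac{4 l}{5}$)
$n{\left(5,-6 \right)} + \left(21 - \left(2 - 5\right) \left(-5\right)\right) 12 = \left(- \left(-6\right)^{2} + \frac{4}{5} \cdot 5\right) + \left(21 - \left(2 - 5\right) \left(-5\right)\right) 12 = \left(\left(-1\right) 36 + 4\right) + \left(21 - \left(-3\right) \left(-5\right)\right) 12 = \left(-36 + 4\right) + \left(21 - 15\right) 12 = -32 + \left(21 - 15\right) 12 = -32 + 6 \cdot 12 = -32 + 72 = 40$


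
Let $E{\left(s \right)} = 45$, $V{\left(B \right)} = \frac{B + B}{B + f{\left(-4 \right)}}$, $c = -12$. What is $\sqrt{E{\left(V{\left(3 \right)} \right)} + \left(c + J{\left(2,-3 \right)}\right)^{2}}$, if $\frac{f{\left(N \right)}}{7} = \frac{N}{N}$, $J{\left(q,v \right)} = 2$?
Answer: $\sqrt{145} \approx 12.042$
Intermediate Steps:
$f{\left(N \right)} = 7$ ($f{\left(N \right)} = 7 \frac{N}{N} = 7 \cdot 1 = 7$)
$V{\left(B \right)} = \frac{2 B}{7 + B}$ ($V{\left(B \right)} = \frac{B + B}{B + 7} = \frac{2 B}{7 + B}$)
$\sqrt{E{\left(V{\left(3 \right)} \right)} + \left(c + J{\left(2,-3 \right)}\right)^{2}} = \sqrt{45 + \left(-12 + 2\right)^{2}} = \sqrt{45 + \left(-10\right)^{2}} = \sqrt{45 + 100} = \sqrt{145}$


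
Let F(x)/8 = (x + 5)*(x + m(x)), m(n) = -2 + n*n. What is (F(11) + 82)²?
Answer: 279625284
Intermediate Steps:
m(n) = -2 + n²
F(x) = 8*(5 + x)*(-2 + x + x²) (F(x) = 8*((x + 5)*(x + (-2 + x²))) = 8*((5 + x)*(-2 + x + x²)) = 8*(5 + x)*(-2 + x + x²))
(F(11) + 82)² = ((-80 + 8*11³ + 24*11 + 48*11²) + 82)² = ((-80 + 8*1331 + 264 + 48*121) + 82)² = ((-80 + 10648 + 264 + 5808) + 82)² = (16640 + 82)² = 16722² = 279625284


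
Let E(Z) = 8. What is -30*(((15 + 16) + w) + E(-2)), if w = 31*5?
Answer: -5820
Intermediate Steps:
w = 155
-30*(((15 + 16) + w) + E(-2)) = -30*(((15 + 16) + 155) + 8) = -30*((31 + 155) + 8) = -30*(186 + 8) = -30*194 = -5820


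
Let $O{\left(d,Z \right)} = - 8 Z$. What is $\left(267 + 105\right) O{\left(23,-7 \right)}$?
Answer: $20832$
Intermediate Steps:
$\left(267 + 105\right) O{\left(23,-7 \right)} = \left(267 + 105\right) \left(\left(-8\right) \left(-7\right)\right) = 372 \cdot 56 = 20832$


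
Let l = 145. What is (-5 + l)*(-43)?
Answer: -6020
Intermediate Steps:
(-5 + l)*(-43) = (-5 + 145)*(-43) = 140*(-43) = -6020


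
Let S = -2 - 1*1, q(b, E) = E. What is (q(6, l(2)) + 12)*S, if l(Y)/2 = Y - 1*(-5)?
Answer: -78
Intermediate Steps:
l(Y) = 10 + 2*Y (l(Y) = 2*(Y - 1*(-5)) = 2*(Y + 5) = 2*(5 + Y) = 10 + 2*Y)
S = -3 (S = -2 - 1 = -3)
(q(6, l(2)) + 12)*S = ((10 + 2*2) + 12)*(-3) = ((10 + 4) + 12)*(-3) = (14 + 12)*(-3) = 26*(-3) = -78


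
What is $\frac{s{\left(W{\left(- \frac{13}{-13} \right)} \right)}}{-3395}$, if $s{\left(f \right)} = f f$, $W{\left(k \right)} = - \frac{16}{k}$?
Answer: $- \frac{256}{3395} \approx -0.075405$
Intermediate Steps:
$s{\left(f \right)} = f^{2}$
$\frac{s{\left(W{\left(- \frac{13}{-13} \right)} \right)}}{-3395} = \frac{\left(- \frac{16}{\left(-13\right) \frac{1}{-13}}\right)^{2}}{-3395} = \left(- \frac{16}{\left(-13\right) \left(- \frac{1}{13}\right)}\right)^{2} \left(- \frac{1}{3395}\right) = \left(- \frac{16}{1}\right)^{2} \left(- \frac{1}{3395}\right) = \left(\left(-16\right) 1\right)^{2} \left(- \frac{1}{3395}\right) = \left(-16\right)^{2} \left(- \frac{1}{3395}\right) = 256 \left(- \frac{1}{3395}\right) = - \frac{256}{3395}$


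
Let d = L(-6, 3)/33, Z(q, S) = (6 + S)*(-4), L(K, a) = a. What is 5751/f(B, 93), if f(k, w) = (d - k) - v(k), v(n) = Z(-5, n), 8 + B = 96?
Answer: 63261/3169 ≈ 19.962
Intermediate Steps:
B = 88 (B = -8 + 96 = 88)
Z(q, S) = -24 - 4*S
v(n) = -24 - 4*n
d = 1/11 (d = 3/33 = 3*(1/33) = 1/11 ≈ 0.090909)
f(k, w) = 265/11 + 3*k (f(k, w) = (1/11 - k) - (-24 - 4*k) = (1/11 - k) + (24 + 4*k) = 265/11 + 3*k)
5751/f(B, 93) = 5751/(265/11 + 3*88) = 5751/(265/11 + 264) = 5751/(3169/11) = 5751*(11/3169) = 63261/3169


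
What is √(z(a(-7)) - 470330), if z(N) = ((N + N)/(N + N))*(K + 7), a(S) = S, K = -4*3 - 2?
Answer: I*√470337 ≈ 685.81*I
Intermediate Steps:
K = -14 (K = -12 - 2 = -14)
z(N) = -7 (z(N) = ((N + N)/(N + N))*(-14 + 7) = ((2*N)/((2*N)))*(-7) = ((2*N)*(1/(2*N)))*(-7) = 1*(-7) = -7)
√(z(a(-7)) - 470330) = √(-7 - 470330) = √(-470337) = I*√470337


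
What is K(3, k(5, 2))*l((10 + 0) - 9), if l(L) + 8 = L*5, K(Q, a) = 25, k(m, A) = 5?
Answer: -75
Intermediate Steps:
l(L) = -8 + 5*L (l(L) = -8 + L*5 = -8 + 5*L)
K(3, k(5, 2))*l((10 + 0) - 9) = 25*(-8 + 5*((10 + 0) - 9)) = 25*(-8 + 5*(10 - 9)) = 25*(-8 + 5*1) = 25*(-8 + 5) = 25*(-3) = -75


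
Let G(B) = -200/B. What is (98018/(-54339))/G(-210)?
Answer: -343063/181130 ≈ -1.8940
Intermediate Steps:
(98018/(-54339))/G(-210) = (98018/(-54339))/((-200/(-210))) = (98018*(-1/54339))/((-200*(-1/210))) = -98018/(54339*20/21) = -98018/54339*21/20 = -343063/181130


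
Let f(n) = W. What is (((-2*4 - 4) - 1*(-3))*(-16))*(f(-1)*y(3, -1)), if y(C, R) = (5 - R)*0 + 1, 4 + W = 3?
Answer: -144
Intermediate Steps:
W = -1 (W = -4 + 3 = -1)
f(n) = -1
y(C, R) = 1 (y(C, R) = 0 + 1 = 1)
(((-2*4 - 4) - 1*(-3))*(-16))*(f(-1)*y(3, -1)) = (((-2*4 - 4) - 1*(-3))*(-16))*(-1*1) = (((-8 - 4) + 3)*(-16))*(-1) = ((-12 + 3)*(-16))*(-1) = -9*(-16)*(-1) = 144*(-1) = -144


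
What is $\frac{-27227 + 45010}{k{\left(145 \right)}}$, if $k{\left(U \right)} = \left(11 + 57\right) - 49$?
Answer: $\frac{17783}{19} \approx 935.95$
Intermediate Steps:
$k{\left(U \right)} = 19$ ($k{\left(U \right)} = 68 - 49 = 19$)
$\frac{-27227 + 45010}{k{\left(145 \right)}} = \frac{-27227 + 45010}{19} = 17783 \cdot \frac{1}{19} = \frac{17783}{19}$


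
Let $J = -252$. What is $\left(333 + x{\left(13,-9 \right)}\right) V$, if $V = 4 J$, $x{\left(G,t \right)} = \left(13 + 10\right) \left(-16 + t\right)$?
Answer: $243936$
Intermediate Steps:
$x{\left(G,t \right)} = -368 + 23 t$ ($x{\left(G,t \right)} = 23 \left(-16 + t\right) = -368 + 23 t$)
$V = -1008$ ($V = 4 \left(-252\right) = -1008$)
$\left(333 + x{\left(13,-9 \right)}\right) V = \left(333 + \left(-368 + 23 \left(-9\right)\right)\right) \left(-1008\right) = \left(333 - 575\right) \left(-1008\right) = \left(-242\right) \left(-1008\right) = 243936$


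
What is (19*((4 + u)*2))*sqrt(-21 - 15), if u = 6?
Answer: 2280*I ≈ 2280.0*I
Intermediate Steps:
(19*((4 + u)*2))*sqrt(-21 - 15) = (19*((4 + 6)*2))*sqrt(-21 - 15) = (19*(10*2))*sqrt(-36) = (19*20)*(6*I) = 380*(6*I) = 2280*I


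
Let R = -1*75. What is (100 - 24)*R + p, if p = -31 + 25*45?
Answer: -4606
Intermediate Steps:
R = -75
p = 1094 (p = -31 + 1125 = 1094)
(100 - 24)*R + p = (100 - 24)*(-75) + 1094 = 76*(-75) + 1094 = -5700 + 1094 = -4606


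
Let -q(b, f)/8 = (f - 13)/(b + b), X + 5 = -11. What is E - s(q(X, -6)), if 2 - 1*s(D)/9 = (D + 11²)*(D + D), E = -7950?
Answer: -143259/8 ≈ -17907.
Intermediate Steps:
X = -16 (X = -5 - 11 = -16)
q(b, f) = -4*(-13 + f)/b (q(b, f) = -8*(f - 13)/(b + b) = -8*(-13 + f)/(2*b) = -8*(-13 + f)*1/(2*b) = -4*(-13 + f)/b)
s(D) = 18 - 18*D*(121 + D) (s(D) = 18 - 9*(D + 11²)*(D + D) = 18 - 9*(D + 121)*2*D = 18 - 9*(121 + D)*2*D = 18 - 18*D*(121 + D))
E - s(q(X, -6)) = -7950 - (18 - 8712*(13 - 1*(-6))/(-16) - 18*(13 - 1*(-6))²/16) = -7950 - (18 - 8712*(-1)*(13 + 6)/16 - 18*(13 + 6)²/16) = -7950 - (18 - 8712*(-1)*19/16 - 18*(4*(-1/16)*19)²) = -7950 - (18 - 2178*(-19/4) - 18*(-19/4)²) = -7950 - (18 + 20691/2 - 18*361/16) = -7950 - (18 + 20691/2 - 3249/8) = -7950 - 1*79659/8 = -7950 - 79659/8 = -143259/8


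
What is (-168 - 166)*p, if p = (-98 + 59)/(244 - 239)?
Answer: 13026/5 ≈ 2605.2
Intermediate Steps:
p = -39/5 ≈ -7.8000
(-168 - 166)*p = (-168 - 166)*(-39/5) = -334*(-39/5) = 13026/5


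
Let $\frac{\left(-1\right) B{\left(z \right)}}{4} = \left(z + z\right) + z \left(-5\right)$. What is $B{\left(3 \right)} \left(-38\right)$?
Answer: $-1368$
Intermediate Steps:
$B{\left(z \right)} = 12 z$ ($B{\left(z \right)} = - 4 \left(\left(z + z\right) + z \left(-5\right)\right) = - 4 \left(2 z - 5 z\right) = - 4 \left(- 3 z\right) = 12 z$)
$B{\left(3 \right)} \left(-38\right) = 12 \cdot 3 \left(-38\right) = 36 \left(-38\right) = -1368$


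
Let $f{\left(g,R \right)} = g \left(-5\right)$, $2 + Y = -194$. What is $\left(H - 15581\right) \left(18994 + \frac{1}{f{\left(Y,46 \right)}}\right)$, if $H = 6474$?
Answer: $- \frac{24216971421}{140} \approx -1.7298 \cdot 10^{8}$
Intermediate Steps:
$Y = -196$ ($Y = -2 - 194 = -196$)
$f{\left(g,R \right)} = - 5 g$
$\left(H - 15581\right) \left(18994 + \frac{1}{f{\left(Y,46 \right)}}\right) = \left(6474 - 15581\right) \left(18994 + \frac{1}{\left(-5\right) \left(-196\right)}\right) = - 9107 \left(18994 + \frac{1}{980}\right) = \left(-9107\right) \frac{18614121}{980} = - \frac{24216971421}{140}$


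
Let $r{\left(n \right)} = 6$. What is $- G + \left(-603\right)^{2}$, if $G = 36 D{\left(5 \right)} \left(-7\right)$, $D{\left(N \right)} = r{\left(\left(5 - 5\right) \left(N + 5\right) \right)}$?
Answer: $365121$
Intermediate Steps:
$D{\left(N \right)} = 6$
$G = -1512$ ($G = 36 \cdot 6 \left(-7\right) = 216 \left(-7\right) = -1512$)
$- G + \left(-603\right)^{2} = \left(-1\right) \left(-1512\right) + \left(-603\right)^{2} = 1512 + 363609 = 365121$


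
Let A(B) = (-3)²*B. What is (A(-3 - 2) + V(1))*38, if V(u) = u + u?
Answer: -1634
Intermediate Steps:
V(u) = 2*u
A(B) = 9*B
(A(-3 - 2) + V(1))*38 = (9*(-3 - 2) + 2*1)*38 = (9*(-5) + 2)*38 = (-45 + 2)*38 = -43*38 = -1634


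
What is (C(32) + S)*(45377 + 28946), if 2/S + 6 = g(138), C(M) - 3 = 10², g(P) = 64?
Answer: 222077124/29 ≈ 7.6578e+6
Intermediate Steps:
C(M) = 103 (C(M) = 3 + 10² = 3 + 100 = 103)
S = 1/29 (S = 2/(-6 + 64) = 2/58 = 2*(1/58) = 1/29 ≈ 0.034483)
(C(32) + S)*(45377 + 28946) = (103 + 1/29)*(45377 + 28946) = (2988/29)*74323 = 222077124/29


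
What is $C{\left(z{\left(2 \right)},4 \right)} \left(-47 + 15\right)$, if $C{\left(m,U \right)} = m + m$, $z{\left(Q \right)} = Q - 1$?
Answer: $-64$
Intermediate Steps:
$z{\left(Q \right)} = -1 + Q$
$C{\left(m,U \right)} = 2 m$
$C{\left(z{\left(2 \right)},4 \right)} \left(-47 + 15\right) = 2 \left(-1 + 2\right) \left(-47 + 15\right) = 2 \cdot 1 \left(-32\right) = 2 \left(-32\right) = -64$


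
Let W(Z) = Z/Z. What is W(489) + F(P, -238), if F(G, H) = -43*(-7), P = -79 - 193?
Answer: 302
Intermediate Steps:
P = -272
F(G, H) = 301
W(Z) = 1
W(489) + F(P, -238) = 1 + 301 = 302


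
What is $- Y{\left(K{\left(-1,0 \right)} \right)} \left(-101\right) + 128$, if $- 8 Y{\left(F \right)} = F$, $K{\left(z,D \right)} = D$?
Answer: $128$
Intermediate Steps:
$Y{\left(F \right)} = - \frac{F}{8}$
$- Y{\left(K{\left(-1,0 \right)} \right)} \left(-101\right) + 128 = - \frac{\left(-1\right) 0}{8} \left(-101\right) + 128 = \left(-1\right) 0 \left(-101\right) + 128 = 0 \left(-101\right) + 128 = 0 + 128 = 128$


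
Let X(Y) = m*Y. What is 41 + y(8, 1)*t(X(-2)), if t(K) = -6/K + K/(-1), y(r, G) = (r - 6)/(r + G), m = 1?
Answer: 379/9 ≈ 42.111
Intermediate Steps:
X(Y) = Y (X(Y) = 1*Y = Y)
y(r, G) = (-6 + r)/(G + r)
t(K) = -K - 6/K (t(K) = -6/K + K*(-1) = -6/K - K = -K - 6/K)
41 + y(8, 1)*t(X(-2)) = 41 + ((-6 + 8)/(1 + 8))*(-1*(-2) - 6/(-2)) = 41 + (2/9)*(2 - 6*(-½)) = 41 + ((⅑)*2)*(2 + 3) = 41 + (2/9)*5 = 41 + 10/9 = 379/9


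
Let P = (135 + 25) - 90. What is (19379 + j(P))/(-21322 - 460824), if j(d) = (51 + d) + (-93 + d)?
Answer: -19477/482146 ≈ -0.040396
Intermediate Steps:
P = 70 (P = 160 - 90 = 70)
j(d) = -42 + 2*d
(19379 + j(P))/(-21322 - 460824) = (19379 + (-42 + 2*70))/(-21322 - 460824) = (19379 + (-42 + 140))/(-482146) = (19379 + 98)*(-1/482146) = 19477*(-1/482146) = -19477/482146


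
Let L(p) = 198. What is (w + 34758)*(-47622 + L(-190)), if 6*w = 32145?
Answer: -1902437472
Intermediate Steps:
w = 10715/2 (w = (1/6)*32145 = 10715/2 ≈ 5357.5)
(w + 34758)*(-47622 + L(-190)) = (10715/2 + 34758)*(-47622 + 198) = (80231/2)*(-47424) = -1902437472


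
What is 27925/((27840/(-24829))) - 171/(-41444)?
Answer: -1436759269333/57690048 ≈ -24905.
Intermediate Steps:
27925/((27840/(-24829))) - 171/(-41444) = 27925/((27840*(-1/24829))) - 171*(-1/41444) = 27925/(-27840/24829) + 171/41444 = 27925*(-24829/27840) + 171/41444 = -138669965/5568 + 171/41444 = -1436759269333/57690048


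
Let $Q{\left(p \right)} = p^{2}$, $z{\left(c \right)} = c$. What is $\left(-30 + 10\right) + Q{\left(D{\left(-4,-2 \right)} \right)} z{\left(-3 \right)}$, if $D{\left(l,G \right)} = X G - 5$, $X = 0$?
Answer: $-95$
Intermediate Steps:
$D{\left(l,G \right)} = -5$ ($D{\left(l,G \right)} = 0 G - 5 = 0 - 5 = -5$)
$\left(-30 + 10\right) + Q{\left(D{\left(-4,-2 \right)} \right)} z{\left(-3 \right)} = \left(-30 + 10\right) + \left(-5\right)^{2} \left(-3\right) = -20 + 25 \left(-3\right) = -20 - 75 = -95$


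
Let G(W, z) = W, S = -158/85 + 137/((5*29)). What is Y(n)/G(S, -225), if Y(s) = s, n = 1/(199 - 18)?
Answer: -2465/407793 ≈ -0.0060447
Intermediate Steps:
S = -2253/2465 (S = -158*1/85 + 137/145 = -158/85 + 137*(1/145) = -158/85 + 137/145 = -2253/2465 ≈ -0.91400)
n = 1/181 ≈ 0.0055249
Y(n)/G(S, -225) = 1/(181*(-2253/2465)) = (1/181)*(-2465/2253) = -2465/407793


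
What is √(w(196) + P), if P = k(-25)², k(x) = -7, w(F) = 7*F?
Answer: 7*√29 ≈ 37.696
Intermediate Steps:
P = 49 (P = (-7)² = 49)
√(w(196) + P) = √(7*196 + 49) = √(1372 + 49) = √1421 = 7*√29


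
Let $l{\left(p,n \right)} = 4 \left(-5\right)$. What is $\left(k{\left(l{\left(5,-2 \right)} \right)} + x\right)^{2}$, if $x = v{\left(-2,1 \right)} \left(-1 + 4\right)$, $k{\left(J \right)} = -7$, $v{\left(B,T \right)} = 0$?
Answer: $49$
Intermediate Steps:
$l{\left(p,n \right)} = -20$
$x = 0$ ($x = 0 \left(-1 + 4\right) = 0 \cdot 3 = 0$)
$\left(k{\left(l{\left(5,-2 \right)} \right)} + x\right)^{2} = \left(-7 + 0\right)^{2} = \left(-7\right)^{2} = 49$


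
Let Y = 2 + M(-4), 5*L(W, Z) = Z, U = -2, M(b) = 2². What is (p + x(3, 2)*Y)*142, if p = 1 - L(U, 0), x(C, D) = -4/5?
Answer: -2698/5 ≈ -539.60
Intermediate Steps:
M(b) = 4
x(C, D) = -⅘ (x(C, D) = -4*⅕ = -⅘)
L(W, Z) = Z/5
p = 1 (p = 1 - 0/5 = 1 - 1*0 = 1 + 0 = 1)
Y = 6 (Y = 2 + 4 = 6)
(p + x(3, 2)*Y)*142 = (1 - ⅘*6)*142 = (1 - 24/5)*142 = -19/5*142 = -2698/5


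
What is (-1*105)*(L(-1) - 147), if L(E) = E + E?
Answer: 15645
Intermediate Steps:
L(E) = 2*E
(-1*105)*(L(-1) - 147) = (-1*105)*(2*(-1) - 147) = -105*(-2 - 147) = -105*(-149) = 15645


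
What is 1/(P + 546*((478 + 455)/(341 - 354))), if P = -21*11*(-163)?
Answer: -1/1533 ≈ -0.00065232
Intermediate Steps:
P = 37653 (P = -231*(-163) = 37653)
1/(P + 546*((478 + 455)/(341 - 354))) = 1/(37653 + 546*((478 + 455)/(341 - 354))) = 1/(37653 + 546*(933/(-13))) = 1/(37653 + 546*(933*(-1/13))) = 1/(37653 + 546*(-933/13)) = 1/(37653 - 39186) = 1/(-1533) = -1/1533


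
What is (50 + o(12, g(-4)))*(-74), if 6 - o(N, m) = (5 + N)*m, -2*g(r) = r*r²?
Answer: 36112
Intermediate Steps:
g(r) = -r³/2 (g(r) = -r*r²/2 = -r³/2)
o(N, m) = 6 - m*(5 + N) (o(N, m) = 6 - (5 + N)*m = 6 - m*(5 + N))
(50 + o(12, g(-4)))*(-74) = (50 + (6 - (-5)*(-4)³/2 - 1*12*(-½*(-4)³)))*(-74) = (50 + (6 - (-5)*(-64)/2 - 1*12*(-½*(-64))))*(-74) = (50 + (6 - 5*32 - 1*12*32))*(-74) = (50 + (6 - 160 - 384))*(-74) = (50 - 538)*(-74) = -488*(-74) = 36112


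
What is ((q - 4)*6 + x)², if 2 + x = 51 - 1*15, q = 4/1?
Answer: 1156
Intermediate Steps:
q = 4 (q = 4*1 = 4)
x = 34 (x = -2 + (51 - 1*15) = -2 + (51 - 15) = -2 + 36 = 34)
((q - 4)*6 + x)² = ((4 - 4)*6 + 34)² = (0*6 + 34)² = (0 + 34)² = 34² = 1156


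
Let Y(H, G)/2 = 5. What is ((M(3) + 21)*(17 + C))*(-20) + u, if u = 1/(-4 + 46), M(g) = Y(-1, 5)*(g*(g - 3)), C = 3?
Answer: -352799/42 ≈ -8400.0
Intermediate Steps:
Y(H, G) = 10 (Y(H, G) = 2*5 = 10)
M(g) = 10*g*(-3 + g) (M(g) = 10*(g*(g - 3)) = 10*(g*(-3 + g)) = 10*g*(-3 + g))
u = 1/42 ≈ 0.023810
((M(3) + 21)*(17 + C))*(-20) + u = ((10*3*(-3 + 3) + 21)*(17 + 3))*(-20) + 1/42 = ((10*3*0 + 21)*20)*(-20) + 1/42 = ((0 + 21)*20)*(-20) + 1/42 = (21*20)*(-20) + 1/42 = 420*(-20) + 1/42 = -8400 + 1/42 = -352799/42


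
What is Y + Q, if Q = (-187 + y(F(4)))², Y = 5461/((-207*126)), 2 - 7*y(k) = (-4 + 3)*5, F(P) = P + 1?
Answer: 902327411/26082 ≈ 34596.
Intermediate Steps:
F(P) = 1 + P
y(k) = 1 (y(k) = 2/7 - (-4 + 3)*5/7 = 2/7 - (-1)*5/7 = 2/7 - ⅐*(-5) = 2/7 + 5/7 = 1)
Y = -5461/26082 (Y = 5461/(-26082) = 5461*(-1/26082) = -5461/26082 ≈ -0.20938)
Q = 34596 (Q = (-187 + 1)² = (-186)² = 34596)
Y + Q = -5461/26082 + 34596 = 902327411/26082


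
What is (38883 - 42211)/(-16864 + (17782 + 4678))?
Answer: -832/1399 ≈ -0.59471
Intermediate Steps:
(38883 - 42211)/(-16864 + (17782 + 4678)) = -3328/(-16864 + 22460) = -3328/5596 = -3328*1/5596 = -832/1399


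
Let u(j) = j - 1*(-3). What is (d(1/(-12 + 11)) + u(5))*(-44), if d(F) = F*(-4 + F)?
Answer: -572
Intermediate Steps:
u(j) = 3 + j (u(j) = j + 3 = 3 + j)
(d(1/(-12 + 11)) + u(5))*(-44) = ((-4 + 1/(-12 + 11))/(-12 + 11) + (3 + 5))*(-44) = ((-4 + 1/(-1))/(-1) + 8)*(-44) = (-(-4 - 1) + 8)*(-44) = (-1*(-5) + 8)*(-44) = (5 + 8)*(-44) = 13*(-44) = -572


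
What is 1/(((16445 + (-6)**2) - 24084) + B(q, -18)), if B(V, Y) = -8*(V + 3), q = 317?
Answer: -1/10163 ≈ -9.8396e-5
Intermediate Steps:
B(V, Y) = -24 - 8*V (B(V, Y) = -8*(3 + V) = -24 - 8*V)
1/(((16445 + (-6)**2) - 24084) + B(q, -18)) = 1/(((16445 + (-6)**2) - 24084) + (-24 - 8*317)) = 1/(((16445 + 36) - 24084) + (-24 - 2536)) = 1/((16481 - 24084) - 2560) = 1/(-7603 - 2560) = 1/(-10163) = -1/10163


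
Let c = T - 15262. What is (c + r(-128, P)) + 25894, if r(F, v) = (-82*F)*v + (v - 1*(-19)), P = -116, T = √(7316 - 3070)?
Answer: -1207001 + √4246 ≈ -1.2069e+6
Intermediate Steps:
T = √4246 ≈ 65.161
c = -15262 + √4246 (c = √4246 - 15262 = -15262 + √4246 ≈ -15197.)
r(F, v) = 19 + v - 82*F*v (r(F, v) = -82*F*v + (v + 19) = -82*F*v + (19 + v) = 19 + v - 82*F*v)
(c + r(-128, P)) + 25894 = ((-15262 + √4246) + (19 - 116 - 82*(-128)*(-116))) + 25894 = ((-15262 + √4246) + (19 - 116 - 1217536)) + 25894 = ((-15262 + √4246) - 1217633) + 25894 = (-1232895 + √4246) + 25894 = -1207001 + √4246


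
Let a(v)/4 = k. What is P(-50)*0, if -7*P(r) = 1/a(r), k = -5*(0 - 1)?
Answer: 0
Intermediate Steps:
k = 5 (k = -5*(-1) = 5)
a(v) = 20 (a(v) = 4*5 = 20)
P(r) = -1/140 (P(r) = -1/7/20 = -1/7*1/20 = -1/140)
P(-50)*0 = -1/140*0 = 0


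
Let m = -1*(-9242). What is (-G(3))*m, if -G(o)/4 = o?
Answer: 110904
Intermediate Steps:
G(o) = -4*o
m = 9242
(-G(3))*m = -(-4)*3*9242 = -1*(-12)*9242 = 12*9242 = 110904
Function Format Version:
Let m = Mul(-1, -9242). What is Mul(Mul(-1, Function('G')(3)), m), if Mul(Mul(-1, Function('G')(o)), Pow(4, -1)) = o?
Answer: 110904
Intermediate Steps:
Function('G')(o) = Mul(-4, o)
m = 9242
Mul(Mul(-1, Function('G')(3)), m) = Mul(Mul(-1, Mul(-4, 3)), 9242) = Mul(Mul(-1, -12), 9242) = Mul(12, 9242) = 110904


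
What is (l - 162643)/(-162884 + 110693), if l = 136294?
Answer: 8783/17397 ≈ 0.50486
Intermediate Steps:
(l - 162643)/(-162884 + 110693) = (136294 - 162643)/(-162884 + 110693) = -26349/(-52191) = -26349*(-1/52191) = 8783/17397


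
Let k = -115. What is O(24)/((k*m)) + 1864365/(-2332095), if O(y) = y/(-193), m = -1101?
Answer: -1012421663199/1266415427245 ≈ -0.79944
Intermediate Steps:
O(y) = -y/193 (O(y) = y*(-1/193) = -y/193)
O(24)/((k*m)) + 1864365/(-2332095) = (-1/193*24)/((-115*(-1101))) + 1864365/(-2332095) = -24/193/126615 + 1864365*(-1/2332095) = -24/193*1/126615 - 124291/155473 = -8/8145565 - 124291/155473 = -1012421663199/1266415427245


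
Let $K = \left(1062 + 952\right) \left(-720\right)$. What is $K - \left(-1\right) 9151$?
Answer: $-1440929$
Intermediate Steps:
$K = -1450080$ ($K = 2014 \left(-720\right) = -1450080$)
$K - \left(-1\right) 9151 = -1450080 - \left(-1\right) 9151 = -1450080 - -9151 = -1450080 + 9151 = -1440929$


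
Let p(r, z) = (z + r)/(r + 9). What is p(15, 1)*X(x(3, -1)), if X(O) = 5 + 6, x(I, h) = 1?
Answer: 22/3 ≈ 7.3333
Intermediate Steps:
p(r, z) = (r + z)/(9 + r)
X(O) = 11
p(15, 1)*X(x(3, -1)) = ((15 + 1)/(9 + 15))*11 = (16/24)*11 = ((1/24)*16)*11 = (⅔)*11 = 22/3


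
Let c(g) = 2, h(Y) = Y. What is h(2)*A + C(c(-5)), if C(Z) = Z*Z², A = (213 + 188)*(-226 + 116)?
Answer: -88212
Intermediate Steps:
A = -44110 (A = 401*(-110) = -44110)
C(Z) = Z³
h(2)*A + C(c(-5)) = 2*(-44110) + 2³ = -88220 + 8 = -88212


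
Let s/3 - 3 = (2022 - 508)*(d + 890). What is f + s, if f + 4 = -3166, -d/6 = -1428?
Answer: 42955075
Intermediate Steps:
d = 8568 (d = -6*(-1428) = 8568)
f = -3170 (f = -4 - 3166 = -3170)
s = 42958245 (s = 9 + 3*((2022 - 508)*(8568 + 890)) = 9 + 3*(1514*9458) = 9 + 3*14319412 = 9 + 42958236 = 42958245)
f + s = -3170 + 42958245 = 42955075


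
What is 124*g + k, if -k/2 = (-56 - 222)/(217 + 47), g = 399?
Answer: 3265555/66 ≈ 49478.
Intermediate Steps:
k = 139/66 (k = -2*(-56 - 222)/(217 + 47) = -(-556)/264 = -2*(-139/132) = 139/66 ≈ 2.1061)
124*g + k = 124*399 + 139/66 = 49476 + 139/66 = 3265555/66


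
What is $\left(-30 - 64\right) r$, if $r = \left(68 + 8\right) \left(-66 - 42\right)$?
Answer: $771552$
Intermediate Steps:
$r = -8208$ ($r = 76 \left(-108\right) = -8208$)
$\left(-30 - 64\right) r = \left(-30 - 64\right) \left(-8208\right) = \left(-94\right) \left(-8208\right) = 771552$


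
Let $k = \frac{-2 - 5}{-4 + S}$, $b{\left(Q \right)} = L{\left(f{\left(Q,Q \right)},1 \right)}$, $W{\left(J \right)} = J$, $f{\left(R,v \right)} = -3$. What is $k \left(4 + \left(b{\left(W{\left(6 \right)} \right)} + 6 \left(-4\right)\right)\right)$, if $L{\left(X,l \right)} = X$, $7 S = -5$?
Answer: $- \frac{1127}{33} \approx -34.151$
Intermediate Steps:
$S = - \frac{5}{7}$ ($S = \frac{1}{7} \left(-5\right) = - \frac{5}{7} \approx -0.71429$)
$b{\left(Q \right)} = -3$
$k = \frac{49}{33}$ ($k = \frac{-2 - 5}{-4 - \frac{5}{7}} = - \frac{7}{- \frac{33}{7}} = \left(-7\right) \left(- \frac{7}{33}\right) = \frac{49}{33} \approx 1.4848$)
$k \left(4 + \left(b{\left(W{\left(6 \right)} \right)} + 6 \left(-4\right)\right)\right) = \frac{49 \left(4 + \left(-3 + 6 \left(-4\right)\right)\right)}{33} = \frac{49 \left(4 - 27\right)}{33} = \frac{49}{33} \left(-23\right) = - \frac{1127}{33}$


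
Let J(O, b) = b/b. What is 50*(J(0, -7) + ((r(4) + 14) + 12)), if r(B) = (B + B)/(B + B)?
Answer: 1400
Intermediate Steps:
J(O, b) = 1
r(B) = 1 (r(B) = (2*B)/((2*B)) = (2*B)*(1/(2*B)) = 1)
50*(J(0, -7) + ((r(4) + 14) + 12)) = 50*(1 + ((1 + 14) + 12)) = 50*(1 + (15 + 12)) = 50*(1 + 27) = 50*28 = 1400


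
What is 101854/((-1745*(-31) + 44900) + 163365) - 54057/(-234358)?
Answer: 257112799/415447060 ≈ 0.61888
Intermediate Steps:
101854/((-1745*(-31) + 44900) + 163365) - 54057/(-234358) = 101854/((54095 + 44900) + 163365) - 54057*(-1/234358) = 101854/(98995 + 163365) + 1461/6334 = 101854/262360 + 1461/6334 = 101854*(1/262360) + 1461/6334 = 50927/131180 + 1461/6334 = 257112799/415447060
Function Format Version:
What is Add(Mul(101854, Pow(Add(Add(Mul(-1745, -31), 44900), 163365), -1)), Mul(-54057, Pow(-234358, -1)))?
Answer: Rational(257112799, 415447060) ≈ 0.61888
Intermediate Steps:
Add(Mul(101854, Pow(Add(Add(Mul(-1745, -31), 44900), 163365), -1)), Mul(-54057, Pow(-234358, -1))) = Add(Mul(101854, Pow(Add(Add(54095, 44900), 163365), -1)), Mul(-54057, Rational(-1, 234358))) = Add(Mul(101854, Pow(Add(98995, 163365), -1)), Rational(1461, 6334)) = Add(Mul(101854, Pow(262360, -1)), Rational(1461, 6334)) = Add(Mul(101854, Rational(1, 262360)), Rational(1461, 6334)) = Add(Rational(50927, 131180), Rational(1461, 6334)) = Rational(257112799, 415447060)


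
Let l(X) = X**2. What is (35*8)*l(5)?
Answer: 7000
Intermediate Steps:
(35*8)*l(5) = (35*8)*5**2 = 280*25 = 7000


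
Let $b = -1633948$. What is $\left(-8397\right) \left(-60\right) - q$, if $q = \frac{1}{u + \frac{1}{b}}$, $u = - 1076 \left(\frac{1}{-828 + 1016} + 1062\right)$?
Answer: $\frac{44213048015996431976}{87755642919931} \approx 5.0382 \cdot 10^{5}$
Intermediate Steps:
$u = - \frac{53707733}{47}$ ($u = - 1076 \left(\frac{1}{188} + 1062\right) = \left(-1076\right) \frac{199657}{188} = - \frac{53707733}{47} \approx -1.1427 \cdot 10^{6}$)
$q = - \frac{76795556}{87755642919931}$ ($q = \frac{1}{- \frac{53707733}{47} + \frac{1}{-1633948}} = \frac{1}{- \frac{53707733}{47} - \frac{1}{1633948}} = \frac{1}{- \frac{87755642919931}{76795556}} = - \frac{76795556}{87755642919931} \approx -8.7511 \cdot 10^{-7}$)
$\left(-8397\right) \left(-60\right) - q = \left(-8397\right) \left(-60\right) - - \frac{76795556}{87755642919931} = 503820 + \frac{76795556}{87755642919931} = \frac{44213048015996431976}{87755642919931}$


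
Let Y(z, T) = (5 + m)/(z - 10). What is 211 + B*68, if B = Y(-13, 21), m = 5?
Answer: 4173/23 ≈ 181.43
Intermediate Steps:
Y(z, T) = 10/(-10 + z) (Y(z, T) = (5 + 5)/(z - 10) = 10/(-10 + z))
B = -10/23 (B = 10/(-10 - 13) = 10/(-23) = 10*(-1/23) = -10/23 ≈ -0.43478)
211 + B*68 = 211 - 10/23*68 = 211 - 680/23 = 4173/23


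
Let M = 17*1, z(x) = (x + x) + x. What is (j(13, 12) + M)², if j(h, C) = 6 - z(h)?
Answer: 256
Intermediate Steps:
z(x) = 3*x (z(x) = 2*x + x = 3*x)
M = 17
j(h, C) = 6 - 3*h
(j(13, 12) + M)² = ((6 - 3*13) + 17)² = ((6 - 39) + 17)² = (-33 + 17)² = (-16)² = 256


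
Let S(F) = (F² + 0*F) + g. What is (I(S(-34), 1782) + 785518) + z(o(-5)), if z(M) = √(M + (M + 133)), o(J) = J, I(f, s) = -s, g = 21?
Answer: 783736 + √123 ≈ 7.8375e+5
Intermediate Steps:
S(F) = 21 + F² (S(F) = (F² + 0*F) + 21 = (F² + 0) + 21 = F² + 21 = 21 + F²)
z(M) = √(133 + 2*M) (z(M) = √(M + (133 + M)) = √(133 + 2*M))
(I(S(-34), 1782) + 785518) + z(o(-5)) = (-1*1782 + 785518) + √(133 + 2*(-5)) = (-1782 + 785518) + √(133 - 10) = 783736 + √123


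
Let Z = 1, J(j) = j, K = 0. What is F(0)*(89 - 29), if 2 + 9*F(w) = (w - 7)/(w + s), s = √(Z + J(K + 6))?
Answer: -40/3 - 20*√7/3 ≈ -30.972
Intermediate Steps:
s = √7 (s = √(1 + (0 + 6)) = √(1 + 6) = √7 ≈ 2.6458)
F(w) = -2/9 + (-7 + w)/(9*(w + √7)) (F(w) = -2/9 + ((w - 7)/(w + √7))/9 = -2/9 + ((-7 + w)/(w + √7))/9 = -2/9 + (-7 + w)/(9*(w + √7)))
F(0)*(89 - 29) = ((-7 - 1*0 - 2*√7)/(9*(0 + √7)))*(89 - 29) = ((-7 + 0 - 2*√7)/(9*(√7)))*60 = ((√7/7)*(-7 - 2*√7)/9)*60 = (√7*(-7 - 2*√7)/63)*60 = 20*√7*(-7 - 2*√7)/21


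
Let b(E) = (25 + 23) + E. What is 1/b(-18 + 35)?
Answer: 1/65 ≈ 0.015385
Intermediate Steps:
b(E) = 48 + E
1/b(-18 + 35) = 1/(48 + (-18 + 35)) = 1/(48 + 17) = 1/65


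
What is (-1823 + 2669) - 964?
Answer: -118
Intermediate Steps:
(-1823 + 2669) - 964 = 846 - 964 = -118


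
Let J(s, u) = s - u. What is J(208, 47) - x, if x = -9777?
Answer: 9938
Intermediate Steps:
J(208, 47) - x = (208 - 1*47) - 1*(-9777) = (208 - 47) + 9777 = 161 + 9777 = 9938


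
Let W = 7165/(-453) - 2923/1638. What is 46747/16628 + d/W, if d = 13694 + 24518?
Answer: -156952366785107/72389382764 ≈ -2168.2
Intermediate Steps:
d = 38212
W = -4353463/247338 (W = 7165*(-1/453) - 2923*1/1638 = -7165/453 - 2923/1638 = -4353463/247338 ≈ -17.601)
46747/16628 + d/W = 46747/16628 + 38212/(-4353463/247338) = 46747*(1/16628) + 38212*(-247338/4353463) = 46747/16628 - 9451279656/4353463 = -156952366785107/72389382764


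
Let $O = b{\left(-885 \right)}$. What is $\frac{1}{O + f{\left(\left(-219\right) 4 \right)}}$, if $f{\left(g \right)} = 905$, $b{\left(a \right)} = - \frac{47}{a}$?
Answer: $\frac{885}{800972} \approx 0.0011049$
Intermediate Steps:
$O = \frac{47}{885}$ ($O = - \frac{47}{-885} = \left(-47\right) \left(- \frac{1}{885}\right) = \frac{47}{885} \approx 0.053107$)
$\frac{1}{O + f{\left(\left(-219\right) 4 \right)}} = \frac{1}{\frac{47}{885} + 905} = \frac{1}{\frac{800972}{885}} = \frac{885}{800972}$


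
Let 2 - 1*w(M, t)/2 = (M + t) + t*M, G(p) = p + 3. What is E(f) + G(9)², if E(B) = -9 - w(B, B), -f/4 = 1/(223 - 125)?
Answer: 314147/2401 ≈ 130.84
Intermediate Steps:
f = -2/49 (f = -4/(223 - 125) = -4/98 = -4*1/98 = -2/49 ≈ -0.040816)
G(p) = 3 + p
w(M, t) = 4 - 2*M - 2*t - 2*M*t (w(M, t) = 4 - 2*((M + t) + t*M) = 4 - 2*((M + t) + M*t) = 4 - 2*(M + t + M*t) = 4 + (-2*M - 2*t - 2*M*t) = 4 - 2*M - 2*t - 2*M*t)
E(B) = -13 + 2*B² + 4*B (E(B) = -9 - (4 - 2*B - 2*B - 2*B*B) = -9 - (4 - 2*B - 2*B - 2*B²) = -9 - (4 - 4*B - 2*B²) = -9 + (-4 + 2*B² + 4*B) = -13 + 2*B² + 4*B)
E(f) + G(9)² = (-13 + 2*(-2/49)² + 4*(-2/49)) + (3 + 9)² = (-13 + 2*(4/2401) - 8/49) + 12² = (-13 + 8/2401 - 8/49) + 144 = -31597/2401 + 144 = 314147/2401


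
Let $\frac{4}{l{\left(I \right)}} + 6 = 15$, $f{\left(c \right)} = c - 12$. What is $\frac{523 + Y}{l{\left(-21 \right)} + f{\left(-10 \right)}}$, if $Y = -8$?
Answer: $- \frac{4635}{194} \approx -23.892$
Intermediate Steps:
$f{\left(c \right)} = -12 + c$ ($f{\left(c \right)} = c - 12 = -12 + c$)
$l{\left(I \right)} = \frac{4}{9}$ ($l{\left(I \right)} = \frac{4}{-6 + 15} = \frac{4}{9}$)
$\frac{523 + Y}{l{\left(-21 \right)} + f{\left(-10 \right)}} = \frac{523 - 8}{\frac{4}{9} - 22} = \frac{515}{\frac{4}{9} - 22} = \frac{515}{- \frac{194}{9}} = 515 \left(- \frac{9}{194}\right) = - \frac{4635}{194}$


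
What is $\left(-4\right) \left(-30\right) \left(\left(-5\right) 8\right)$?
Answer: $-4800$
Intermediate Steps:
$\left(-4\right) \left(-30\right) \left(\left(-5\right) 8\right) = 120 \left(-40\right) = -4800$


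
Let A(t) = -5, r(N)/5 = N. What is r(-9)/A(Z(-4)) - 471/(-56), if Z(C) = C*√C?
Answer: 975/56 ≈ 17.411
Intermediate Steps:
r(N) = 5*N
Z(C) = C^(3/2)
r(-9)/A(Z(-4)) - 471/(-56) = (5*(-9))/(-5) - 471/(-56) = -45*(-⅕) - 471*(-1/56) = 9 + 471/56 = 975/56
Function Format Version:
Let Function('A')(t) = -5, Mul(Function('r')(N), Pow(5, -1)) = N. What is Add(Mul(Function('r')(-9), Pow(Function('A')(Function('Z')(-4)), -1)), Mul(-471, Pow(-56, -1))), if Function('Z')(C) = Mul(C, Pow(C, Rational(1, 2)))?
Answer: Rational(975, 56) ≈ 17.411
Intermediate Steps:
Function('r')(N) = Mul(5, N)
Function('Z')(C) = Pow(C, Rational(3, 2))
Add(Mul(Function('r')(-9), Pow(Function('A')(Function('Z')(-4)), -1)), Mul(-471, Pow(-56, -1))) = Add(Mul(Mul(5, -9), Pow(-5, -1)), Mul(-471, Pow(-56, -1))) = Add(Mul(-45, Rational(-1, 5)), Mul(-471, Rational(-1, 56))) = Add(9, Rational(471, 56)) = Rational(975, 56)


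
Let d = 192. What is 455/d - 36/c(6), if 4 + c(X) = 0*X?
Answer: 2183/192 ≈ 11.370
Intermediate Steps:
c(X) = -4 (c(X) = -4 + 0*X = -4 + 0 = -4)
455/d - 36/c(6) = 455/192 - 36/(-4) = 455*(1/192) - 36*(-¼) = 455/192 + 9 = 2183/192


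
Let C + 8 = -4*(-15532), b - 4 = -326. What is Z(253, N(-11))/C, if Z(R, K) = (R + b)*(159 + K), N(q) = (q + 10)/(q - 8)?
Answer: -104259/590140 ≈ -0.17667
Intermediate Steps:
b = -322 (b = 4 - 326 = -322)
N(q) = (10 + q)/(-8 + q)
C = 62120 (C = -8 - 4*(-15532) = -8 + 62128 = 62120)
Z(R, K) = (-322 + R)*(159 + K) (Z(R, K) = (R - 322)*(159 + K) = (-322 + R)*(159 + K))
Z(253, N(-11))/C = (-51198 - 322*(10 - 11)/(-8 - 11) + 159*253 + ((10 - 11)/(-8 - 11))*253)/62120 = (-51198 - 322*(-1)/(-19) + 40227 + (-1/(-19))*253)*(1/62120) = (-51198 - (-322)*(-1)/19 + 40227 - 1/19*(-1)*253)*(1/62120) = (-51198 - 322*1/19 + 40227 + (1/19)*253)*(1/62120) = (-51198 - 322/19 + 40227 + 253/19)*(1/62120) = -208518/19*1/62120 = -104259/590140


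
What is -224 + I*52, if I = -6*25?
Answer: -8024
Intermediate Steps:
I = -150
-224 + I*52 = -224 - 150*52 = -224 - 7800 = -8024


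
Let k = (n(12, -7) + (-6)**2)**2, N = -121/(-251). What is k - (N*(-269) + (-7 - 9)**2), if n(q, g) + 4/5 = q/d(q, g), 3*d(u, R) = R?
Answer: 238941629/307475 ≈ 777.11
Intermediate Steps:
d(u, R) = R/3
N = 121/251 (N = -121*(-1/251) = 121/251 ≈ 0.48207)
n(q, g) = -4/5 + 3*q/g (n(q, g) = -4/5 + q/((g/3)) = -4/5 + q*(3/g) = -4/5 + 3*q/g)
k = 1106704/1225 (k = ((-4/5 + 3*12/(-7)) + (-6)**2)**2 = ((-4/5 + 3*12*(-1/7)) + 36)**2 = ((-4/5 - 36/7) + 36)**2 = (-208/35 + 36)**2 = (1052/35)**2 = 1106704/1225 ≈ 903.43)
k - (N*(-269) + (-7 - 9)**2) = 1106704/1225 - ((121/251)*(-269) + (-7 - 9)**2) = 1106704/1225 - (-32549/251 + (-16)**2) = 1106704/1225 - (-32549/251 + 256) = 1106704/1225 - 1*31707/251 = 1106704/1225 - 31707/251 = 238941629/307475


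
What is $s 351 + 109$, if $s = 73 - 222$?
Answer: $-52190$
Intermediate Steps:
$s = -149$
$s 351 + 109 = \left(-149\right) 351 + 109 = -52299 + 109 = -52190$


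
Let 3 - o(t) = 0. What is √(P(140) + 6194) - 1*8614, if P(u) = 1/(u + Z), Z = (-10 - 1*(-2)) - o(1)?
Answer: -8614 + √103074483/129 ≈ -8535.3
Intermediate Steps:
o(t) = 3 (o(t) = 3 - 1*0 = 3 + 0 = 3)
Z = -11 (Z = (-10 - 1*(-2)) - 1*3 = (-10 + 2) - 3 = -8 - 3 = -11)
P(u) = 1/(-11 + u) (P(u) = 1/(u - 11) = 1/(-11 + u))
√(P(140) + 6194) - 1*8614 = √(1/(-11 + 140) + 6194) - 1*8614 = √(1/129 + 6194) - 8614 = √(799027/129) - 8614 = √103074483/129 - 8614 = -8614 + √103074483/129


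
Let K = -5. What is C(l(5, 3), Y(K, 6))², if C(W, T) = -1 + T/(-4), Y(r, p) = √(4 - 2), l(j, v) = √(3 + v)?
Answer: (4 + √2)²/16 ≈ 1.8321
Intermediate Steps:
Y(r, p) = √2
C(W, T) = -1 - T/4 (C(W, T) = -1 + T*(-¼) = -1 - T/4)
C(l(5, 3), Y(K, 6))² = (-1 - √2/4)²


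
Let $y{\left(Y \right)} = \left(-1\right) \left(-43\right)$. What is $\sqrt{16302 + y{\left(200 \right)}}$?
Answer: $\sqrt{16345} \approx 127.85$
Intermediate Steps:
$y{\left(Y \right)} = 43$
$\sqrt{16302 + y{\left(200 \right)}} = \sqrt{16302 + 43} = \sqrt{16345}$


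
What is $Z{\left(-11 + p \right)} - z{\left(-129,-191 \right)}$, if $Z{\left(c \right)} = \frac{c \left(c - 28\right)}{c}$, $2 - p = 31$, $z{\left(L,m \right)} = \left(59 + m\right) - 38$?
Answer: $102$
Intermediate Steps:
$z{\left(L,m \right)} = 21 + m$
$p = -29$ ($p = 2 - 31 = -29$)
$Z{\left(c \right)} = -28 + c$ ($Z{\left(c \right)} = \frac{c \left(-28 + c\right)}{c} = -28 + c$)
$Z{\left(-11 + p \right)} - z{\left(-129,-191 \right)} = \left(-28 - 40\right) - \left(21 - 191\right) = \left(-28 - 40\right) - -170 = -68 + 170 = 102$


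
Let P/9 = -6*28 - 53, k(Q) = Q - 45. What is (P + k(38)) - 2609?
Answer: -4605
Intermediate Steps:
k(Q) = -45 + Q
P = -1989 (P = 9*(-6*28 - 53) = 9*(-168 - 53) = 9*(-221) = -1989)
(P + k(38)) - 2609 = (-1989 + (-45 + 38)) - 2609 = (-1989 - 7) - 2609 = -1996 - 2609 = -4605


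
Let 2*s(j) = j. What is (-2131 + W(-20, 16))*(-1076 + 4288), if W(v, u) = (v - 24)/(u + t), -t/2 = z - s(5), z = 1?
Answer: -130191996/19 ≈ -6.8522e+6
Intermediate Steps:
s(j) = j/2
t = 3 (t = -2*(1 - 5/2) = -2*(-3/2) = 3)
W(v, u) = (-24 + v)/(3 + u) (W(v, u) = (v - 24)/(u + 3) = (-24 + v)/(3 + u))
(-2131 + W(-20, 16))*(-1076 + 4288) = (-2131 + (-24 - 20)/(3 + 16))*(-1076 + 4288) = (-2131 - 44/19)*3212 = -40533/19*3212 = -130191996/19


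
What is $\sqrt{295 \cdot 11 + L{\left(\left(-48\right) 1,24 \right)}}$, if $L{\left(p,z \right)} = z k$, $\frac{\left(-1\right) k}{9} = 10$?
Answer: $\sqrt{1085} \approx 32.939$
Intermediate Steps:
$k = -90$ ($k = \left(-9\right) 10 = -90$)
$L{\left(p,z \right)} = - 90 z$ ($L{\left(p,z \right)} = z \left(-90\right) = - 90 z$)
$\sqrt{295 \cdot 11 + L{\left(\left(-48\right) 1,24 \right)}} = \sqrt{295 \cdot 11 - 2160} = \sqrt{3245 - 2160} = \sqrt{1085}$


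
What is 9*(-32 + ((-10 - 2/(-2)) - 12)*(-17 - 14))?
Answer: 5571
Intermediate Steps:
9*(-32 + ((-10 - 2/(-2)) - 12)*(-17 - 14)) = 9*(-32 + ((-10 - 2*(-1/2)) - 12)*(-31)) = 9*(-32 + ((-10 + 1) - 12)*(-31)) = 9*(-32 + (-9 - 12)*(-31)) = 9*(-32 - 21*(-31)) = 9*(-32 + 651) = 9*619 = 5571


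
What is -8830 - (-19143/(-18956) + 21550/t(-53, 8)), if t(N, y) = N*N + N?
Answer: -115441154697/13060684 ≈ -8838.8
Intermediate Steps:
t(N, y) = N + N² (t(N, y) = N² + N = N + N²)
-8830 - (-19143/(-18956) + 21550/t(-53, 8)) = -8830 - (-19143/(-18956) + 21550/((-53*(1 - 53)))) = -8830 - (-19143*(-1/18956) + 21550/((-53*(-52)))) = -8830 - (19143/18956 + 21550/2756) = -8830 - (19143/18956 + 21550*(1/2756)) = -8830 - (19143/18956 + 10775/1378) = -8830 - 1*115314977/13060684 = -8830 - 115314977/13060684 = -115441154697/13060684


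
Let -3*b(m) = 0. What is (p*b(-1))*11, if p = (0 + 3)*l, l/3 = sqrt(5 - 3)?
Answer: 0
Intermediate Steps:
l = 3*sqrt(2) (l = 3*sqrt(5 - 3) = 3*sqrt(2) ≈ 4.2426)
p = 9*sqrt(2) (p = (0 + 3)*(3*sqrt(2)) = 3*(3*sqrt(2)) = 9*sqrt(2) ≈ 12.728)
b(m) = 0 (b(m) = -1/3*0 = 0)
(p*b(-1))*11 = ((9*sqrt(2))*0)*11 = 0*11 = 0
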